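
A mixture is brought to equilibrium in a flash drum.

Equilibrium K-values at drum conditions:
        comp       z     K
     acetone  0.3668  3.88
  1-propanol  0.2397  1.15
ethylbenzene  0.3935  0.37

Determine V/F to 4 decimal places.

V/F = 0.6265

Rachford–Rice: g(V/F) = Σ zᵢ(Kᵢ−1)/(1+V/F(Kᵢ−1)) = 0.
g(0) = ΣzᵢKᵢ − 1 = 0.8444 and g(1) = 1 − Σzᵢ/Kᵢ = -0.3665, so a root lies in (0, 1).
Newton iteration, V/F⁰ = 0.38:
  V/F = 0.3800: g = 0.21247, g' = -0.9684 → V/F = 0.5994
  V/F = 0.5994: g = 0.02215, g' = -0.8171 → V/F = 0.6265
Converged at V/F = 0.6265.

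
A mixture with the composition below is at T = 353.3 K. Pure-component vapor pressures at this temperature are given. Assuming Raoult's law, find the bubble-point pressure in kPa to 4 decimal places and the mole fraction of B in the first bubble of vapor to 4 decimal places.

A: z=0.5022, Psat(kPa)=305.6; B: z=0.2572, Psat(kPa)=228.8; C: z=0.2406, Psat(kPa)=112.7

At the bubble point ψ → 0, so ΣzᵢKᵢ = 1 with Kᵢ = Pᵢˢᵃᵗ/P ⇒ P = ΣzᵢPᵢˢᵃᵗ.
P = 0.5022·305.6 + 0.2572·228.8 + 0.2406·112.7 = 239.4353 kPa
yᵢ = zᵢPᵢˢᵃᵗ/P ⇒ y_B = 0.2572·228.8/239.4353 = 0.2458

Pbub = 239.4353 kPa, y_B = 0.2458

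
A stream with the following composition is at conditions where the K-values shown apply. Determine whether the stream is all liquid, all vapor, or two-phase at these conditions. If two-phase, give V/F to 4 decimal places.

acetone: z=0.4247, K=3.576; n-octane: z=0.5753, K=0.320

ΣzᵢKᵢ = 1.7028; Σzᵢ/Kᵢ = 1.9166.
Both exceed 1, so a two-phase solution exists.
Newton–Raphson from ψ = 0.5:
  ψ = 0.5000: g = -0.11457, g' = -1.1490 → ψ = 0.4003
  ψ = 0.4003: g = 0.00112, g' = -1.1853 → ψ = 0.4012
Converged at ψ = 0.4012.

two-phase, V/F = 0.4012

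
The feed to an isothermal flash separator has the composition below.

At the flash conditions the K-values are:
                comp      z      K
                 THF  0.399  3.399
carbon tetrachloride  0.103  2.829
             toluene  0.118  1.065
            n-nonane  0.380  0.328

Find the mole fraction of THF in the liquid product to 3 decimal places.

x_THF = 0.154

Newton–Raphson from ψ = 0.65:
  ψ = 0.650: g = 0.0140, g' = -0.964 → ψ = 0.665
  ψ = 0.665: g = -0.0001, g' = -0.972 → ψ = 0.664
Converged at ψ = 0.664.
Compositions from xᵢ = zᵢ/(1+ψ(Kᵢ−1)), yᵢ = Kᵢxᵢ:
  THF: x = 0.154, y = 0.523
  carbon tetrachloride: x = 0.046, y = 0.132
  toluene: x = 0.113, y = 0.120
  n-nonane: x = 0.687, y = 0.225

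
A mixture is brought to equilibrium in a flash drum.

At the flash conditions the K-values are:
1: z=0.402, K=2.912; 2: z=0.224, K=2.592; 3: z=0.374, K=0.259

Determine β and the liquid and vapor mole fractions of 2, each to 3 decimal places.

Material balance + equilibrium reduce to Σ zᵢ(Kᵢ−1)/(1+β(Kᵢ−1)) = 0.
g(0) = ΣzᵢKᵢ − 1 = 0.848 and g(1) = 1 − Σzᵢ/Kᵢ = -0.668, so a root lies in (0, 1).
Iterate (Newton) starting at β = 0.5:
  β = 0.500: g = 0.1513, g' = -1.078 → β = 0.640
  β = 0.640: g = -0.0051, g' = -1.180 → β = 0.636
Converged at β = 0.636.
Compositions from xᵢ = zᵢ/(1+β(Kᵢ−1)), yᵢ = Kᵢxᵢ:
  1: x = 0.181, y = 0.528
  2: x = 0.111, y = 0.289
  3: x = 0.707, y = 0.183

β = 0.636, x_2 = 0.111, y_2 = 0.289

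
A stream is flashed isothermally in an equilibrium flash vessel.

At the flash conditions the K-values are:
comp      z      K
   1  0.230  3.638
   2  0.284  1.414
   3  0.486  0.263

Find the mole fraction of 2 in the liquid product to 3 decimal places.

Newton iteration, β⁰ = 0.5:
  β = 0.500: g = -0.2081, g' = -0.993 → β = 0.290
  β = 0.290: g = -0.0072, g' = -0.979 → β = 0.283
Converged at β = 0.283.
Compositions from xᵢ = zᵢ/(1+β(Kᵢ−1)), yᵢ = Kᵢxᵢ:
  1: x = 0.132, y = 0.479
  2: x = 0.254, y = 0.359
  3: x = 0.614, y = 0.162

x_2 = 0.254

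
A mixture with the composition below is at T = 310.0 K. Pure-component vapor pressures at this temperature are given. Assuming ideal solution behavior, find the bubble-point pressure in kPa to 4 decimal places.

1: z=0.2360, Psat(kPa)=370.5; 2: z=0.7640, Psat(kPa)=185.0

At the bubble point ψ → 0, so ΣzᵢKᵢ = 1 with Kᵢ = Pᵢˢᵃᵗ/P ⇒ P = ΣzᵢPᵢˢᵃᵗ.
P = 0.2360·370.5 + 0.7640·185.0 = 228.7780 kPa

Pbub = 228.7780 kPa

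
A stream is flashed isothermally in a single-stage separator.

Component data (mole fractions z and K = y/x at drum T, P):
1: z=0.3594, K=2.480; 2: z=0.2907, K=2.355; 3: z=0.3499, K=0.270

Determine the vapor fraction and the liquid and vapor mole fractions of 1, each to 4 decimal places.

ψ = 0.6446, x_1 = 0.1839, y_1 = 0.4561

Iterate (Newton) starting at ψ = 0.5:
  ψ = 0.5000: g = 0.13826, g' = -0.9121 → ψ = 0.6516
  ψ = 0.6516: g = -0.00716, g' = -1.0328 → ψ = 0.6447
  ψ = 0.6447: g = -0.00003, g' = -1.0235 → ψ = 0.6446
Converged at ψ = 0.6446.
Compositions from xᵢ = zᵢ/(1+ψ(Kᵢ−1)), yᵢ = Kᵢxᵢ:
  1: x = 0.1839, y = 0.4561
  2: x = 0.1552, y = 0.3654
  3: x = 0.6609, y = 0.1784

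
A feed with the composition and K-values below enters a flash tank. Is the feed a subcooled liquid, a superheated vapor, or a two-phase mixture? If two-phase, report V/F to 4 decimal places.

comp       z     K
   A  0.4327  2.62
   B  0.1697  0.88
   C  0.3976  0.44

ΣzᵢKᵢ = 1.4580; Σzᵢ/Kᵢ = 1.2616.
Both exceed 1, so a two-phase solution exists.
Rachford–Rice: g(ψ) = Σ zᵢ(Kᵢ−1)/(1+ψ(Kᵢ−1)) = 0.
Iterate (Newton) starting at ψ = 0.5:
  ψ = 0.5000: g = 0.05637, g' = -0.5899 → ψ = 0.5956
  ψ = 0.5956: g = 0.00076, g' = -0.5777 → ψ = 0.5969
Converged at ψ = 0.5969.

two-phase, V/F = 0.5969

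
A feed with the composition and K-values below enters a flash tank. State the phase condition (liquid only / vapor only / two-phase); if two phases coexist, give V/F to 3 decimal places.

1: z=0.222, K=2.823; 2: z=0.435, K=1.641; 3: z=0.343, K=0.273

two-phase, V/F = 0.541

ΣzᵢKᵢ = 1.434; Σzᵢ/Kᵢ = 1.600.
Both exceed 1, so a two-phase solution exists.
Material balance + equilibrium reduce to Σ zᵢ(Kᵢ−1)/(1+ψ(Kᵢ−1)) = 0.
Iterate (Newton) starting at ψ = 0.68:
  ψ = 0.680: g = -0.1183, g' = -0.943 → ψ = 0.555
  ψ = 0.555: g = -0.0108, g' = -0.789 → ψ = 0.541
Converged at ψ = 0.541.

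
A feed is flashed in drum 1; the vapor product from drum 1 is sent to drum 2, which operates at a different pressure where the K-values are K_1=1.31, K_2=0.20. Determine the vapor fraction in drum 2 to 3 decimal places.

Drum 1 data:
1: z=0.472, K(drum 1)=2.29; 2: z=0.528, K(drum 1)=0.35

V/F (drum 2) = 0.208

Drum 1:
Let ψ₁ = V/F and solve Σ zᵢ(Kᵢ−1)/(1+ψ₁(Kᵢ−1)) = 0.
Check two-phase: ΣzᵢKᵢ = 1.266 > 1 and Σzᵢ/Kᵢ = 1.715 > 1, so g(0) = 0.266 > 0 and g(1) = -0.715 < 0.
Newton–Raphson from ψ₁ = 0.5:
  ψ₁ = 0.500: g = -0.1383, g' = -0.780 → ψ₁ = 0.323
  ψ₁ = 0.323: g = -0.0044, g' = -0.749 → ψ₁ = 0.317
Converged at ψ₁ = 0.317.
Drum-1 compositions:
  1: x = 0.335, y = 0.767
  2: x = 0.665, y = 0.233
Drum-2 feed = drum-1 vapor: z₂ = (0.7673, 0.2327).
Drum 2:
Rachford–Rice: g(ψ₂) = Σ zᵢ(Kᵢ−1)/(1+ψ₂(Kᵢ−1)) = 0.
Check two-phase: ΣzᵢKᵢ = 1.052 > 1 and Σzᵢ/Kᵢ = 1.749 > 1, so g(0) = 0.052 > 0 and g(1) = -0.749 < 0.
Binary case is linear: z₁(K₁−1)(1+ψ₂(K₂−1)) + z₂(K₂−1)(1+ψ₂(K₁−1)) = 0
⇒ ψ₂ = [z₁(K₁−1)+z₂(K₂−1)] / [−(K₁−1)(K₂−1)] = 0.0517/0.2480 = 0.208
  1: x = 0.721, y = 0.944
  2: x = 0.279, y = 0.056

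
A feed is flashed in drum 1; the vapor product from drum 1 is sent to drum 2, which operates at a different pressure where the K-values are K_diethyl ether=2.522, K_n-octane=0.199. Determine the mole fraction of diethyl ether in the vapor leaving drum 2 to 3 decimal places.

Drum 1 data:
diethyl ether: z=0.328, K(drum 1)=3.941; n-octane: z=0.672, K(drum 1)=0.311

Drum 1:
Let ψ₁ = V/F and solve Σ zᵢ(Kᵢ−1)/(1+ψ₁(Kᵢ−1)) = 0.
Feasibility: ΣzᵢKᵢ = 1.502, Σzᵢ/Kᵢ = 2.244 — both > 1, two phases present.
Binary case is linear: z₁(K₁−1)(1+ψ₁(K₂−1)) + z₂(K₂−1)(1+ψ₁(K₁−1)) = 0
⇒ ψ₁ = [z₁(K₁−1)+z₂(K₂−1)] / [−(K₁−1)(K₂−1)] = 0.5016/2.0263 = 0.248
Drum-1 compositions:
  diethyl ether: x = 0.190, y = 0.748
  n-octane: x = 0.810, y = 0.252
Drum-2 feed = drum-1 vapor: z₂ = (0.7480, 0.2520).
Drum 2:
Binary case is linear: z₁(K₁−1)(1+ψ₂(K₂−1)) + z₂(K₂−1)(1+ψ₂(K₁−1)) = 0
⇒ ψ₂ = [z₁(K₁−1)+z₂(K₂−1)] / [−(K₁−1)(K₂−1)] = 0.9367/1.2191 = 0.768
  diethyl ether: x = 0.345, y = 0.870
  n-octane: x = 0.655, y = 0.130

y_diethyl ether (drum 2) = 0.870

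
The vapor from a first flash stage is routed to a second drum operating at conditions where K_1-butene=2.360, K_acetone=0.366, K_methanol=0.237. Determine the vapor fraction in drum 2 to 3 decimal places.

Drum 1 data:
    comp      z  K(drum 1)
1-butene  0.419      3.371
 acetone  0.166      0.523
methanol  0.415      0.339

Drum 1:
Iterate (Newton) starting at ψ₁ = 0.5:
  ψ₁ = 0.500: g = -0.0591, g' = -0.963 → ψ₁ = 0.439
Converged at ψ₁ = 0.439.
Drum-1 compositions:
  1-butene: x = 0.205, y = 0.692
  acetone: x = 0.210, y = 0.110
  methanol: x = 0.585, y = 0.198
Drum-2 feed = drum-1 vapor: z₂ = (0.6919, 0.1098, 0.1982).
Drum 2:
Let ψ₂ = V/F and solve Σ zᵢ(Kᵢ−1)/(1+ψ₂(Kᵢ−1)) = 0.
Check two-phase: ΣzᵢKᵢ = 1.720 > 1 and Σzᵢ/Kᵢ = 1.430 > 1, so g(0) = 0.720 > 0 and g(1) = -0.430 < 0.
Newton iteration, ψ₂⁰ = 0.5:
  ψ₂ = 0.500: g = 0.2137, g' = -0.850 → ψ₂ = 0.751
  ψ₂ = 0.751: g = -0.0221, g' = -1.108 → ψ₂ = 0.732
  ψ₂ = 0.732: g = -0.0004, g' = -1.066 → ψ₂ = 0.731
Converged at ψ₂ = 0.731.
  1-butene: x = 0.347, y = 0.819
  acetone: x = 0.205, y = 0.075
  methanol: x = 0.448, y = 0.106

V/F (drum 2) = 0.731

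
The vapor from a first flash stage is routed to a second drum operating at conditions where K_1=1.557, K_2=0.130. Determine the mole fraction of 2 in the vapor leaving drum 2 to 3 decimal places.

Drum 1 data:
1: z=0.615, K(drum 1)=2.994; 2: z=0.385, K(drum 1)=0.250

Drum 1:
Rachford–Rice: g(ψ₁) = Σ zᵢ(Kᵢ−1)/(1+ψ₁(Kᵢ−1)) = 0.
Feasibility: ΣzᵢKᵢ = 1.938, Σzᵢ/Kᵢ = 1.745 — both > 1, two phases present.
Binary case is linear: z₁(K₁−1)(1+ψ₁(K₂−1)) + z₂(K₂−1)(1+ψ₁(K₁−1)) = 0
⇒ ψ₁ = [z₁(K₁−1)+z₂(K₂−1)] / [−(K₁−1)(K₂−1)] = 0.9376/1.4955 = 0.627
Drum-1 compositions:
  1: x = 0.273, y = 0.818
  2: x = 0.727, y = 0.182
Drum-2 feed = drum-1 vapor: z₂ = (0.8183, 0.1817).
Drum 2:
Let ψ₂ = V/F and solve Σ zᵢ(Kᵢ−1)/(1+ψ₂(Kᵢ−1)) = 0.
Check two-phase: ΣzᵢKᵢ = 1.298 > 1 and Σzᵢ/Kᵢ = 1.923 > 1, so g(0) = 0.298 > 0 and g(1) = -0.923 < 0.
Iterate (Newton) starting at ψ₂ = 0.6:
  ψ₂ = 0.600: g = 0.0110, g' = -0.744 → ψ₂ = 0.615
  ψ₂ = 0.615: g = -0.0002, g' = -0.776 → ψ₂ = 0.614
Converged at ψ₂ = 0.614.
  1: x = 0.610, y = 0.949
  2: x = 0.390, y = 0.051

y_2 (drum 2) = 0.051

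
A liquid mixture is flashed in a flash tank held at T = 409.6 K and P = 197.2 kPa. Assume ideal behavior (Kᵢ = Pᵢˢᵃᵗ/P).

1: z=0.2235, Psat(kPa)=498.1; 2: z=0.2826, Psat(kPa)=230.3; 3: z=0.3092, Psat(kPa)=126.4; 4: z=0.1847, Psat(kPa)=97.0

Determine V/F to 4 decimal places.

Raoult's law: Kᵢ = Pᵢˢᵃᵗ/P = Pᵢˢᵃᵗ/197.2.
  K_1 = 498.1/197.2 = 2.525862, K_2 = 230.3/197.2 = 1.167850, K_3 = 126.4/197.2 = 0.640974, K_4 = 97.0/197.2 = 0.491886
Material balance + equilibrium reduce to Σ zᵢ(Kᵢ−1)/(1+V/F(Kᵢ−1)) = 0.
Check two-phase: ΣzᵢKᵢ = 1.1836 > 1 and Σzᵢ/Kᵢ = 1.1884 > 1, so g(0) = 0.1836 > 0 and g(1) = -0.1884 < 0.
Iterate (Newton) starting at V/F = 0.43:
  V/F = 0.4300: g = -0.00120, g' = -0.3305 → V/F = 0.4264
Converged at V/F = 0.4264.

V/F = 0.4264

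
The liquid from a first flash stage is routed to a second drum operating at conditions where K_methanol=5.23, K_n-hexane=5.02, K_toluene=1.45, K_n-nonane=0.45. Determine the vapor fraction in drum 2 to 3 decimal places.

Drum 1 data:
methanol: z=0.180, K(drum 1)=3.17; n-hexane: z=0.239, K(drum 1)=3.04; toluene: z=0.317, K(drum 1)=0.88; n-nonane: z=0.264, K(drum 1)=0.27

V/F (drum 2) = 0.523

Drum 1:
Iterate (Newton) starting at ψ₁ = 0.38:
  ψ₁ = 0.380: g = 0.1822, g' = -0.845 → ψ₁ = 0.596
  ψ₁ = 0.596: g = 0.0085, g' = -0.810 → ψ₁ = 0.606
Converged at ψ₁ = 0.606.
Drum-1 compositions:
  methanol: x = 0.078, y = 0.246
  n-hexane: x = 0.107, y = 0.325
  toluene: x = 0.342, y = 0.301
  n-nonane: x = 0.474, y = 0.128
Drum-2 feed = drum-1 liquid: z₂ = (0.0777, 0.1069, 0.3419, 0.4735).
Drum 2:
Let ψ₂ = V/F and solve Σ zᵢ(Kᵢ−1)/(1+ψ₂(Kᵢ−1)) = 0.
g(0) = ΣzᵢKᵢ − 1 = 0.652 and g(1) = 1 − Σzᵢ/Kᵢ = -0.324, so a root lies in (0, 1).
Iterate (Newton) starting at ψ₂ = 0.5:
  ψ₂ = 0.500: g = 0.0146, g' = -0.653 → ψ₂ = 0.522
  ψ₂ = 0.522: g = 0.0001, g' = -0.642 → ψ₂ = 0.523
Converged at ψ₂ = 0.523.
  methanol: x = 0.024, y = 0.127
  n-hexane: x = 0.034, y = 0.173
  toluene: x = 0.277, y = 0.401
  n-nonane: x = 0.665, y = 0.299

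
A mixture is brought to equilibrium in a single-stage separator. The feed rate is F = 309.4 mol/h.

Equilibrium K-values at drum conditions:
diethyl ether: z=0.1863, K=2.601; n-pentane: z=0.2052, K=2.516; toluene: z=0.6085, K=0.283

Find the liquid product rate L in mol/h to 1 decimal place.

Newton iteration, β⁰ = 0.5:
  β = 0.5000: g = -0.33751, g' = -1.0601 → β = 0.1816
  β = 0.1816: g = -0.02661, g' = -0.9901 → β = 0.1547
  β = 0.1547: g = 0.00028, g' = -1.0119 → β = 0.1550
Converged at β = 0.1550.
Then V = β·F = 0.1550·309.4 = 48.0 mol/h and L = F − V = 261.4 mol/h.

L = 261.4 mol/h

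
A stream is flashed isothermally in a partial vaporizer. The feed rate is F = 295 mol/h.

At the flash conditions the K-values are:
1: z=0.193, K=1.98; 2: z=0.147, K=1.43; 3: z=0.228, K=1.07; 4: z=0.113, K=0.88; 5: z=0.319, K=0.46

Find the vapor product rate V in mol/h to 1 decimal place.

V = 86.5 mol/h

Rachford–Rice: g(ψ) = Σ zᵢ(Kᵢ−1)/(1+ψ(Kᵢ−1)) = 0.
Check two-phase: ΣzᵢKᵢ = 1.082 > 1 and Σzᵢ/Kᵢ = 1.235 > 1, so g(0) = 0.082 > 0 and g(1) = -0.235 < 0.
Newton iteration, ψ⁰ = 0.61:
  ψ = 0.610: g = -0.0877, g' = -0.299 → ψ = 0.317
  ψ = 0.317: g = -0.0064, g' = -0.267 → ψ = 0.293
Converged at ψ = 0.293.
Then V = ψ·F = 0.2931·295 = 86.5 mol/h and L = F − V = 208.5 mol/h.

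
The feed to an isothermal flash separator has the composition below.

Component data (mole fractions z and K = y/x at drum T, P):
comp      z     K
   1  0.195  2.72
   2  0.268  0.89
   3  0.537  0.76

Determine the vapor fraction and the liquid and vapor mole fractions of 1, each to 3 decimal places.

Iterate (Newton) starting at ψ = 0.64:
  ψ = 0.640: g = -0.0243, g' = -0.178 → ψ = 0.503
  ψ = 0.503: g = 0.0020, g' = -0.209 → ψ = 0.513
Converged at ψ = 0.513.
Compositions from xᵢ = zᵢ/(1+ψ(Kᵢ−1)), yᵢ = Kᵢxᵢ:
  1: x = 0.104, y = 0.282
  2: x = 0.284, y = 0.253
  3: x = 0.612, y = 0.465

ψ = 0.513, x_1 = 0.104, y_1 = 0.282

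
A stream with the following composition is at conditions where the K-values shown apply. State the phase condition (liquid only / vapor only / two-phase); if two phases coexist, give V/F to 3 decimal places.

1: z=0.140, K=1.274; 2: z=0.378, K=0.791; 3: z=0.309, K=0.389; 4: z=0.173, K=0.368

ΣzᵢKᵢ = 0.661; Σzᵢ/Kᵢ = 1.852.
Since ΣzᵢKᵢ < 1 the mixture is below its bubble point — single liquid phase.

liquid only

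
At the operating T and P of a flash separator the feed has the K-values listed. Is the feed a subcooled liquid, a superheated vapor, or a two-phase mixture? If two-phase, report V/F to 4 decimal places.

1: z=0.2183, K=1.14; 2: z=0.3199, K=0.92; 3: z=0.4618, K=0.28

subcooled liquid

ΣzᵢKᵢ = 0.6725; Σzᵢ/Kᵢ = 2.1885.
Since ΣzᵢKᵢ < 1 the mixture is below its bubble point — single liquid phase.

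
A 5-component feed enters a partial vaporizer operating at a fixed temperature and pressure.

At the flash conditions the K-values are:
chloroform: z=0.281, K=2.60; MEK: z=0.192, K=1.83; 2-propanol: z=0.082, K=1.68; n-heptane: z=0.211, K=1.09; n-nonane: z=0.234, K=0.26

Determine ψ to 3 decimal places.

Rachford–Rice: g(ψ) = Σ zᵢ(Kᵢ−1)/(1+ψ(Kᵢ−1)) = 0.
Check two-phase: ΣzᵢKᵢ = 1.511 > 1 and Σzᵢ/Kᵢ = 1.355 > 1, so g(0) = 0.511 > 0 and g(1) = -0.355 < 0.
Iterate (Newton) starting at ψ = 0.46:
  ψ = 0.460: g = 0.1725, g' = -0.626 → ψ = 0.736
  ψ = 0.736: g = -0.0195, g' = -0.838 → ψ = 0.712
Converged at ψ = 0.712.

ψ = 0.712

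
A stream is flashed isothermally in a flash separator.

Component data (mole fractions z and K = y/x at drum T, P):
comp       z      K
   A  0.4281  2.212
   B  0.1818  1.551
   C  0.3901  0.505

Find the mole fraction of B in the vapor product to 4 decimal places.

Newton–Raphson from ψ = 0.68:
  ψ = 0.6800: g = 0.06623, g' = -0.4354 → ψ = 0.8321
  ψ = 0.8321: g = -0.00134, g' = -0.4582 → ψ = 0.8292
Converged at ψ = 0.8292.
Compositions from xᵢ = zᵢ/(1+ψ(Kᵢ−1)), yᵢ = Kᵢxᵢ:
  A: x = 0.2135, y = 0.4723
  B: x = 0.1248, y = 0.1935
  C: x = 0.6617, y = 0.3342

y_B = 0.1935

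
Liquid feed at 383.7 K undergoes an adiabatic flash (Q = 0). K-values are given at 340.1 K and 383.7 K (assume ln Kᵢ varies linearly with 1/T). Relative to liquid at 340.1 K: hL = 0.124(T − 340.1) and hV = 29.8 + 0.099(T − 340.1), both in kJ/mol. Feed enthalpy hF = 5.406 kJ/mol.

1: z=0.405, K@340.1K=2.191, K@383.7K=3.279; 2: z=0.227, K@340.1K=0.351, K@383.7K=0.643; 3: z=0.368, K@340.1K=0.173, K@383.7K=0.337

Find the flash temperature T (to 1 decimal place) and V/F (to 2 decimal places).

T = 349.8 K, V/F = 0.14

Adiabatic flash: solve Rachford–Rice at each trial T, then check hF = ψ·hV(T) + (1−ψ)·hL(T).
  T = 340.1 K: K = (2.191, 0.351, 0.173), RR gives ψ = 0.034, H_out = 1.006 kJ/mol
  T = 383.7 K: K = (3.279, 0.643, 0.337), RR gives ψ = 0.463, H_out = 18.698 kJ/mol
  T = 361.9 K: K = (2.713, 0.484, 0.246), RR gives ψ = 0.260, H_out = 10.302 kJ/mol
  T = 351.0 K: K = (2.446, 0.414, 0.208), RR gives ψ = 0.155, H_out = 5.921 kJ/mol
  T = 345.6 K: K = (2.318, 0.382, 0.190), RR gives ψ = 0.098, H_out = 3.579 kJ/mol
  T = 348.3 K: K = (2.382, 0.398, 0.199), RR gives ψ = 0.127, H_out = 4.769 kJ/mol
  T = 349.6 K: K = (2.413, 0.406, 0.203), RR gives ψ = 0.140, H_out = 5.328 kJ/mol
Linear interpolation between T = 349.6 (H_out = 5.328) and T = 351.0 (H_out = 5.921) on hF = 5.406 gives T ≈ 349.8 K, at which ψ = 0.14.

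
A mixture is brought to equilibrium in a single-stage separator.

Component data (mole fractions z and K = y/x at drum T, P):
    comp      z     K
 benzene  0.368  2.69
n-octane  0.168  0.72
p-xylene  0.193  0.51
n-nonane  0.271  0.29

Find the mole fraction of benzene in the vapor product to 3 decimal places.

Iterate (Newton) starting at ψ = 0.5:
  ψ = 0.500: g = -0.1412, g' = -0.736 → ψ = 0.308
Converged at ψ = 0.308.
Compositions from xᵢ = zᵢ/(1+ψ(Kᵢ−1)), yᵢ = Kᵢxᵢ:
  benzene: x = 0.242, y = 0.651
  n-octane: x = 0.184, y = 0.132
  p-xylene: x = 0.227, y = 0.116
  n-nonane: x = 0.347, y = 0.101

y_benzene = 0.651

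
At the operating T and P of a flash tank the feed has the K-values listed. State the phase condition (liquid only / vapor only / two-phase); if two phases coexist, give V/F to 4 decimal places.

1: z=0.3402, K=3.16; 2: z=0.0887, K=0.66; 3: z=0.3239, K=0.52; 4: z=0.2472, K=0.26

two-phase, V/F = 0.2952

ΣzᵢKᵢ = 1.3663; Σzᵢ/Kᵢ = 1.8157.
Both exceed 1, so a two-phase solution exists.
Let ψ = V/F and solve Σ zᵢ(Kᵢ−1)/(1+ψ(Kᵢ−1)) = 0.
Newton iteration, ψ⁰ = 0.62:
  ψ = 0.6200: g = -0.28342, g' = -0.9200 → ψ = 0.3119
  ψ = 0.3119: g = -0.01537, g' = -0.9114 → ψ = 0.2951
  ψ = 0.2951: g = 0.00013, g' = -0.9276 → ψ = 0.2952
Converged at ψ = 0.2952.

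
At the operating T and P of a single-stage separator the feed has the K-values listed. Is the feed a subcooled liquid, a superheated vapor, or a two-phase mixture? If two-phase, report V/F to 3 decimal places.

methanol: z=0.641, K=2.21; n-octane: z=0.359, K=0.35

ΣzᵢKᵢ = 1.542; Σzᵢ/Kᵢ = 1.316.
Both exceed 1, so a two-phase solution exists.
Let ψ = V/F and solve Σ zᵢ(Kᵢ−1)/(1+ψ(Kᵢ−1)) = 0.
Binary case is linear: z₁(K₁−1)(1+ψ(K₂−1)) + z₂(K₂−1)(1+ψ(K₁−1)) = 0
⇒ ψ = [z₁(K₁−1)+z₂(K₂−1)] / [−(K₁−1)(K₂−1)] = 0.5423/0.7865 = 0.689

two-phase, V/F = 0.689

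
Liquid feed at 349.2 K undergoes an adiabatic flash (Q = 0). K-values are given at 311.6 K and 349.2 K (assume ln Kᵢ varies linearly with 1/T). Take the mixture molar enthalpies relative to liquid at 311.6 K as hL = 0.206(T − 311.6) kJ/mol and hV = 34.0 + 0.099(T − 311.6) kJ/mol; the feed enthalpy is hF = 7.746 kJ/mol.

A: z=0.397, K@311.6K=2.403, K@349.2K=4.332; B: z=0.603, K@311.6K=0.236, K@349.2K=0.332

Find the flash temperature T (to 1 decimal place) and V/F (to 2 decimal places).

T = 319.2 K, V/F = 0.19

Adiabatic flash: solve Rachford–Rice at each trial T, then check hF = ψ·hV(T) + (1−ψ)·hL(T).
  T = 311.6 K: K = (2.403, 0.236), RR gives ψ = 0.090, H_out = 3.055 kJ/mol
  T = 349.2 K: K = (4.332, 0.332), RR gives ψ = 0.413, H_out = 20.136 kJ/mol
  T = 330.4 K: K = (3.281, 0.283), RR gives ψ = 0.289, H_out = 13.119 kJ/mol
  T = 321.0 K: K = (2.821, 0.259), RR gives ψ = 0.205, H_out = 8.685 kJ/mol
  T = 316.3 K: K = (2.607, 0.247), RR gives ψ = 0.152, H_out = 6.065 kJ/mol
  T = 318.6 K: K = (2.710, 0.253), RR gives ψ = 0.179, H_out = 7.389 kJ/mol
  T = 319.8 K: K = (2.765, 0.256), RR gives ψ = 0.192, H_out = 8.047 kJ/mol
  T = 319.2 K: K = (2.737, 0.255), RR gives ψ = 0.185, H_out = 7.721 kJ/mol
Linear interpolation between T = 319.2 (H_out = 7.721) and T = 319.8 (H_out = 8.047) on hF = 7.746 gives T ≈ 319.2 K, at which ψ = 0.19.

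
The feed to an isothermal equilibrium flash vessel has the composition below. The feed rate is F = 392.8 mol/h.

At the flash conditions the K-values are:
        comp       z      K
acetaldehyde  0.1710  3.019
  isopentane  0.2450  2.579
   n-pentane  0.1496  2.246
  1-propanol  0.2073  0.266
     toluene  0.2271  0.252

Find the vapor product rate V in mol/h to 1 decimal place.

Rachford–Rice: g(β) = Σ zᵢ(Kᵢ−1)/(1+β(Kᵢ−1)) = 0.
Check two-phase: ΣzᵢKᵢ = 1.5965 > 1 and Σzᵢ/Kᵢ = 1.8988 > 1, so g(0) = 0.5965 > 0 and g(1) = -0.8988 < 0.
Iterate (Newton) starting at β = 0.5:
  β = 0.5000: g = -0.00890, g' = -1.0545 → β = 0.4916
  β = 0.4916: g = -0.00002, g' = -1.0497 → β = 0.4915
Converged at β = 0.4915.
Then V = β·F = 0.4915·392.8 = 193.1 mol/h and L = F − V = 199.7 mol/h.

V = 193.1 mol/h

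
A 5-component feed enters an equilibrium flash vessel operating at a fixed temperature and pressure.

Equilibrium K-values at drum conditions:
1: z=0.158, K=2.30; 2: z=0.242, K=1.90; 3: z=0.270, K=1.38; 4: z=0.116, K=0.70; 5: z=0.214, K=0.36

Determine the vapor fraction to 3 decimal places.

Iterate (Newton) starting at ψ = 0.5:
  ψ = 0.500: g = 0.1186, g' = -0.423 → ψ = 0.780
  ψ = 0.780: g = -0.0100, g' = -0.524 → ψ = 0.761
Converged at ψ = 0.761.

ψ = 0.761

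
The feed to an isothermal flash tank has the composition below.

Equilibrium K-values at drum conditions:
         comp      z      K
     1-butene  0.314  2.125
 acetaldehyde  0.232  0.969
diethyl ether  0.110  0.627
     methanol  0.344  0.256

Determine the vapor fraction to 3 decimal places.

ψ = 0.084

Let ψ = V/F and solve Σ zᵢ(Kᵢ−1)/(1+ψ(Kᵢ−1)) = 0.
Feasibility: ΣzᵢKᵢ = 1.049, Σzᵢ/Kᵢ = 1.906 — both > 1, two phases present.
Newton iteration, ψ⁰ = 0.5:
  ψ = 0.500: g = -0.2392, g' = -0.669 → ψ = 0.142
  ψ = 0.142: g = -0.0324, g' = -0.551 → ψ = 0.084
Converged at ψ = 0.084.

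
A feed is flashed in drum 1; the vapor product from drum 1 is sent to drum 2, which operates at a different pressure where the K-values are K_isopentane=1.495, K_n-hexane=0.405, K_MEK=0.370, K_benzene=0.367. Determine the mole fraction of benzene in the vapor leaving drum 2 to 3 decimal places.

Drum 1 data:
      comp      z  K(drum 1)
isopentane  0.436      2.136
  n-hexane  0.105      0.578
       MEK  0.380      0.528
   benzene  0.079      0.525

y_benzene (drum 2) = 0.022

Drum 1:
Material balance + equilibrium reduce to Σ zᵢ(Kᵢ−1)/(1+ψ₁(Kᵢ−1)) = 0.
Check two-phase: ΣzᵢKᵢ = 1.234 > 1 and Σzᵢ/Kᵢ = 1.256 > 1, so g(0) = 0.234 > 0 and g(1) = -0.256 < 0.
Newton iteration, ψ₁⁰ = 0.5:
  ψ₁ = 0.500: g = -0.0243, g' = -0.435 → ψ₁ = 0.444
  ψ₁ = 0.444: g = 0.0002, g' = -0.441 → ψ₁ = 0.445
Converged at ψ₁ = 0.445.
Drum-1 compositions:
  isopentane: x = 0.290, y = 0.619
  n-hexane: x = 0.129, y = 0.075
  MEK: x = 0.481, y = 0.254
  benzene: x = 0.100, y = 0.053
Drum-2 feed = drum-1 vapor: z₂ = (0.6188, 0.0747, 0.2539, 0.0526).
Drum 2:
Material balance + equilibrium reduce to Σ zᵢ(Kᵢ−1)/(1+ψ₂(Kᵢ−1)) = 0.
Feasibility: ΣzᵢKᵢ = 1.069, Σzᵢ/Kᵢ = 1.428 — both > 1, two phases present.
Newton–Raphson from ψ₂ = 0.33:
  ψ₂ = 0.330: g = -0.0360, g' = -0.347 → ψ₂ = 0.226
  ψ₂ = 0.226: g = -0.0013, g' = -0.324 → ψ₂ = 0.222
Converged at ψ₂ = 0.222.
  isopentane: x = 0.557, y = 0.833
  n-hexane: x = 0.086, y = 0.035
  MEK: x = 0.295, y = 0.109
  benzene: x = 0.061, y = 0.022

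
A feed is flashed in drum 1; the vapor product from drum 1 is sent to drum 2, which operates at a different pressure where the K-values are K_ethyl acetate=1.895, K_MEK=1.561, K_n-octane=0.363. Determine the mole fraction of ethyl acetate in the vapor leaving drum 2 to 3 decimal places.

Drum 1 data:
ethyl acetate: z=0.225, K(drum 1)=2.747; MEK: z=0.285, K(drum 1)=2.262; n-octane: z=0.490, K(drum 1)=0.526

y_ethyl acetate (drum 2) = 0.381

Drum 1:
Rachford–Rice: g(ψ₁) = Σ zᵢ(Kᵢ−1)/(1+ψ₁(Kᵢ−1)) = 0.
g(0) = ΣzᵢKᵢ − 1 = 0.520 and g(1) = 1 − Σzᵢ/Kᵢ = -0.139, so a root lies in (0, 1).
Newton–Raphson from ψ₁ = 0.57:
  ψ₁ = 0.570: g = 0.0879, g' = -0.533 → ψ₁ = 0.735
  ψ₁ = 0.735: g = 0.0022, g' = -0.513 → ψ₁ = 0.739
Converged at ψ₁ = 0.739.
Drum-1 compositions:
  ethyl acetate: x = 0.098, y = 0.270
  MEK: x = 0.147, y = 0.333
  n-octane: x = 0.754, y = 0.397
Drum-2 feed = drum-1 vapor: z₂ = (0.2697, 0.3335, 0.3968).
Drum 2:
Iterate (Newton) starting at ψ₂ = 0.69:
  ψ₂ = 0.690: g = -0.1669, g' = -0.650 → ψ₂ = 0.433
  ψ₂ = 0.433: g = -0.0246, g' = -0.487 → ψ₂ = 0.383
  ψ₂ = 0.383: g = -0.0004, g' = -0.473 → ψ₂ = 0.382
Converged at ψ₂ = 0.382.
  ethyl acetate: x = 0.201, y = 0.381
  MEK: x = 0.275, y = 0.429
  n-octane: x = 0.524, y = 0.190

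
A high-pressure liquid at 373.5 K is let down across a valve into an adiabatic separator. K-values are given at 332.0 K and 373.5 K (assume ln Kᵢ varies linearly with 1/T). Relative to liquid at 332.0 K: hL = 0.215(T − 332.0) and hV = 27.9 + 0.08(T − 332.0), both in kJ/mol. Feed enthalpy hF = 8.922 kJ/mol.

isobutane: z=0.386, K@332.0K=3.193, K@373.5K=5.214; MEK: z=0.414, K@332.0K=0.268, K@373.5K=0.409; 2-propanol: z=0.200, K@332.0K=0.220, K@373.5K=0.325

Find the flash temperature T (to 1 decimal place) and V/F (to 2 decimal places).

Adiabatic flash: solve Rachford–Rice at each trial T, then check hF = ψ·hV(T) + (1−ψ)·hL(T).
  T = 332.0 K: K = (3.193, 0.268, 0.220), RR gives ψ = 0.236, H_out = 6.590 kJ/mol
  T = 373.5 K: K = (5.214, 0.409, 0.325), RR gives ψ = 0.477, H_out = 19.568 kJ/mol
  T = 352.8 K: K = (4.142, 0.335, 0.271), RR gives ψ = 0.367, H_out = 13.684 kJ/mol
  T = 342.4 K: K = (3.651, 0.301, 0.245), RR gives ψ = 0.306, H_out = 10.350 kJ/mol
  T = 337.2 K: K = (3.418, 0.284, 0.232), RR gives ψ = 0.273, H_out = 8.535 kJ/mol
  T = 339.8 K: K = (3.533, 0.292, 0.238), RR gives ψ = 0.290, H_out = 9.457 kJ/mol
  T = 338.5 K: K = (3.475, 0.288, 0.235), RR gives ψ = 0.281, H_out = 9.000 kJ/mol
Linear interpolation between T = 337.2 (H_out = 8.535) and T = 338.5 (H_out = 9.000) on hF = 8.922 gives T ≈ 338.3 K, at which ψ = 0.28.

T = 338.3 K, V/F = 0.28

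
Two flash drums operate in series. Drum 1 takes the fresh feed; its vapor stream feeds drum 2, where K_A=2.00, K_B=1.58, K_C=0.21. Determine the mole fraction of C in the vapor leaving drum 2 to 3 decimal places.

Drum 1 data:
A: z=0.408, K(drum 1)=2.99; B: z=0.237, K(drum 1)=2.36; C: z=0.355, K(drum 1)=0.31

y_C (drum 2) = 0.108

Drum 1:
Rachford–Rice: g(ψ₁) = Σ zᵢ(Kᵢ−1)/(1+ψ₁(Kᵢ−1)) = 0.
g(0) = ΣzᵢKᵢ − 1 = 0.889 and g(1) = 1 − Σzᵢ/Kᵢ = -0.382, so a root lies in (0, 1).
Newton–Raphson from ψ₁ = 0.59:
  ψ₁ = 0.590: g = 0.1391, g' = -0.958 → ψ₁ = 0.735
  ψ₁ = 0.735: g = -0.0065, g' = -1.072 → ψ₁ = 0.729
Converged at ψ₁ = 0.729.
Drum-1 compositions:
  A: x = 0.166, y = 0.498
  B: x = 0.119, y = 0.281
  C: x = 0.715, y = 0.222
Drum-2 feed = drum-1 vapor: z₂ = (0.4977, 0.2808, 0.2215).
Drum 2:
Rachford–Rice: g(ψ₂) = Σ zᵢ(Kᵢ−1)/(1+ψ₂(Kᵢ−1)) = 0.
Check two-phase: ΣzᵢKᵢ = 1.486 > 1 and Σzᵢ/Kᵢ = 1.481 > 1, so g(0) = 0.486 > 0 and g(1) = -0.481 < 0.
Newton iteration, ψ₂⁰ = 0.58:
  ψ₂ = 0.580: g = 0.1139, g' = -0.723 → ψ₂ = 0.737
  ψ₂ = 0.737: g = -0.0187, g' = -1.005 → ψ₂ = 0.719
  ψ₂ = 0.719: g = -0.0005, g' = -0.956 → ψ₂ = 0.718
Converged at ψ₂ = 0.718.
  A: x = 0.290, y = 0.579
  B: x = 0.198, y = 0.313
  C: x = 0.512, y = 0.108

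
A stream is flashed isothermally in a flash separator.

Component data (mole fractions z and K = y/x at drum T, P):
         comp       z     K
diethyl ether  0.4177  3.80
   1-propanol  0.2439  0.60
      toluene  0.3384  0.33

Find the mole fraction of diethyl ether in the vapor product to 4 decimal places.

y_diethyl ether = 0.6424

Rachford–Rice: g(β) = Σ zᵢ(Kᵢ−1)/(1+β(Kᵢ−1)) = 0.
Check two-phase: ΣzᵢKᵢ = 1.8453 > 1 and Σzᵢ/Kᵢ = 1.5419 > 1, so g(0) = 0.8453 > 0 and g(1) = -0.5419 < 0.
Newton–Raphson from β = 0.5:
  β = 0.5000: g = 0.02442, g' = -0.9730 → β = 0.5251
  β = 0.5251: g = 0.00016, g' = -0.9607 → β = 0.5253
Converged at β = 0.5253.
Compositions from xᵢ = zᵢ/(1+β(Kᵢ−1)), yᵢ = Kᵢxᵢ:
  diethyl ether: x = 0.1691, y = 0.6424
  1-propanol: x = 0.3088, y = 0.1853
  toluene: x = 0.5222, y = 0.1723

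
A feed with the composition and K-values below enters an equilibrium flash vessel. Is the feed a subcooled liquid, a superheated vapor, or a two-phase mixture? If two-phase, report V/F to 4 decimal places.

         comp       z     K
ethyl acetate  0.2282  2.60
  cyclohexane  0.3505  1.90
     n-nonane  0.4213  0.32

two-phase, V/F = 0.4820

ΣzᵢKᵢ = 1.3941; Σzᵢ/Kᵢ = 1.5888.
Both exceed 1, so a two-phase solution exists.
Iterate (Newton) starting at ψ = 0.35:
  ψ = 0.3500: g = 0.09797, g' = -0.7397 → ψ = 0.4824
  ψ = 0.4824: g = -0.00035, g' = -0.7556 → ψ = 0.4820
Converged at ψ = 0.4820.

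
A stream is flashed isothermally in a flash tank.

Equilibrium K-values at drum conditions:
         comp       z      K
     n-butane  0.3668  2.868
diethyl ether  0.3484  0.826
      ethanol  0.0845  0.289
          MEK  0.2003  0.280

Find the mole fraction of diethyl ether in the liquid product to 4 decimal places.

x_diethyl ether = 0.3785

Iterate (Newton) starting at β = 0.42:
  β = 0.4200: g = 0.02616, g' = -0.7144 → β = 0.4566
  β = 0.4566: g = 0.00011, g' = -0.7093 → β = 0.4568
Converged at β = 0.4568.
Compositions from xᵢ = zᵢ/(1+β(Kᵢ−1)), yᵢ = Kᵢxᵢ:
  n-butane: x = 0.1979, y = 0.5676
  diethyl ether: x = 0.3785, y = 0.3126
  ethanol: x = 0.1251, y = 0.0362
  MEK: x = 0.2985, y = 0.0836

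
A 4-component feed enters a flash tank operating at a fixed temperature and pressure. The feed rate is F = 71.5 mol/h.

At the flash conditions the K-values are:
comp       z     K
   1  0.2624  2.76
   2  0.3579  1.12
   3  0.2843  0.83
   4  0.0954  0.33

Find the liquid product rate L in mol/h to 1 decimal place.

L = 7.3 mol/h

Newton–Raphson from V/F = 0.47:
  V/F = 0.4700: g = 0.14758, g' = -0.3490 → V/F = 0.8928
  V/F = 0.8928: g = 0.00233, g' = -0.4038 → V/F = 0.8986
Converged at V/F = 0.8986.
Then V = V/F·F = 0.8986·71.5 = 64.2 mol/h and L = F − V = 7.3 mol/h.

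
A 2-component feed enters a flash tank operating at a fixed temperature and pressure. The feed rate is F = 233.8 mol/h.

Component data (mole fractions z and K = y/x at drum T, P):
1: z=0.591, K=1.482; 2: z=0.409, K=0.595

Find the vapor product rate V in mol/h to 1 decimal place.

Binary case is linear: z₁(K₁−1)(1+V/F(K₂−1)) + z₂(K₂−1)(1+V/F(K₁−1)) = 0
⇒ V/F = [z₁(K₁−1)+z₂(K₂−1)] / [−(K₁−1)(K₂−1)] = 0.1192/0.1952 = 0.611
Then V = V/F·F = 0.6107·233.8 = 142.8 mol/h and L = F − V = 91.0 mol/h.

V = 142.8 mol/h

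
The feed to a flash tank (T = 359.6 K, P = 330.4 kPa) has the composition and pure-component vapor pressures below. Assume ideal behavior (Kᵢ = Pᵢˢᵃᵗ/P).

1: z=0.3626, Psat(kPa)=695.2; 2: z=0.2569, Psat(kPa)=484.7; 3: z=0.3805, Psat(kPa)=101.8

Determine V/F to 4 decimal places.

V/F = 0.4245

Raoult's law: Kᵢ = Pᵢˢᵃᵗ/P = Pᵢˢᵃᵗ/330.4.
  K_1 = 695.2/330.4 = 2.104116, K_2 = 484.7/330.4 = 1.467010, K_3 = 101.8/330.4 = 0.308111
Material balance + equilibrium reduce to Σ zᵢ(Kᵢ−1)/(1+V/F(Kᵢ−1)) = 0.
Feasibility: ΣzᵢKᵢ = 1.2571, Σzᵢ/Kᵢ = 1.5824 — both > 1, two phases present.
Iterate (Newton) starting at V/F = 0.5:
  V/F = 0.5000: g = -0.04730, g' = -0.6461 → V/F = 0.4268
  V/F = 0.4268: g = -0.00143, g' = -0.6100 → V/F = 0.4245
Converged at V/F = 0.4245.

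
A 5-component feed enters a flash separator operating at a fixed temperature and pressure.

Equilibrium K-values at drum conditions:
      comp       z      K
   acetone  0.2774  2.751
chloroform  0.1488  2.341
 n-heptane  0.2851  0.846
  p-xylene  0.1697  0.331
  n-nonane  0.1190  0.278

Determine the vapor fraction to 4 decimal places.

Newton–Raphson from ψ = 0.49:
  ψ = 0.4900: g = 0.03250, g' = -0.6684 → ψ = 0.5386
  ψ = 0.5386: g = -0.00013, g' = -0.6752 → ψ = 0.5384
Converged at ψ = 0.5384.

ψ = 0.5384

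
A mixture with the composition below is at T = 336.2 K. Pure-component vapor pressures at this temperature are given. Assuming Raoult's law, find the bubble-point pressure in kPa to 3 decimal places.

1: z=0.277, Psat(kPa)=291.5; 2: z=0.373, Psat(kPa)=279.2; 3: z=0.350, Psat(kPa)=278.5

Pbub = 282.362 kPa

At the bubble point ψ → 0, so ΣzᵢKᵢ = 1 with Kᵢ = Pᵢˢᵃᵗ/P ⇒ P = ΣzᵢPᵢˢᵃᵗ.
P = 0.277·291.5 + 0.373·279.2 + 0.350·278.5 = 282.362 kPa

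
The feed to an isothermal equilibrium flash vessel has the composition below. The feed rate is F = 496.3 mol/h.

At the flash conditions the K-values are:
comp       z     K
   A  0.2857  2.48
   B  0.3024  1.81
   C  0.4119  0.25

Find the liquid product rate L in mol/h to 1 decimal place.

L = 292.3 mol/h

Rachford–Rice: g(V/F) = Σ zᵢ(Kᵢ−1)/(1+V/F(Kᵢ−1)) = 0.
Feasibility: ΣzᵢKᵢ = 1.3589, Σzᵢ/Kᵢ = 1.9299 — both > 1, two phases present.
Newton iteration, V/F⁰ = 0.61:
  V/F = 0.6100: g = -0.18329, g' = -1.0490 → V/F = 0.4353
  V/F = 0.4353: g = -0.02039, g' = -0.8507 → V/F = 0.4113
  V/F = 0.4113: g = -0.00016, g' = -0.8379 → V/F = 0.4111
Converged at V/F = 0.4111.
Then V = V/F·F = 0.4111·496.3 = 204.0 mol/h and L = F − V = 292.3 mol/h.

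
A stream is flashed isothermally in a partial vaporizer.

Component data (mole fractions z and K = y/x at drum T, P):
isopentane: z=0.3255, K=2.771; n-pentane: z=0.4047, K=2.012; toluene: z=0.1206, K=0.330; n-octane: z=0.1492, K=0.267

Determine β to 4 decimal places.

Let β = V/F and solve Σ zᵢ(Kᵢ−1)/(1+β(Kᵢ−1)) = 0.
Feasibility: ΣzᵢKᵢ = 1.7959, Σzᵢ/Kᵢ = 1.2429 — both > 1, two phases present.
Newton iteration, β⁰ = 0.5:
  β = 0.5000: g = 0.28354, g' = -0.7921 → β = 0.8580
  β = 0.8580: g = -0.03673, g' = -1.1612 → β = 0.8263
  β = 0.8263: g = -0.00135, g' = -1.0785 → β = 0.8251
Converged at β = 0.8251.

β = 0.8251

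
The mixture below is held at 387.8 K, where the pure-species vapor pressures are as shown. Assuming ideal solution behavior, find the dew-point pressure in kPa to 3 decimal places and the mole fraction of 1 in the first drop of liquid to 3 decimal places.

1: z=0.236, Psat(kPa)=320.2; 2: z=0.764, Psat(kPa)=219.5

Pdew = 237.097 kPa, x_1 = 0.175

At the dew point ψ → 1, so Σzᵢ/Kᵢ = 1 with Kᵢ = Pᵢˢᵃᵗ/P ⇒ 1/P = Σzᵢ/Pᵢˢᵃᵗ.
1/P = 0.236/320.2 + 0.764/219.5 = 0.004218 ⇒ P = 237.097 kPa
xᵢ = zᵢP/Pᵢˢᵃᵗ ⇒ x_1 = 0.236·237.097/320.2 = 0.175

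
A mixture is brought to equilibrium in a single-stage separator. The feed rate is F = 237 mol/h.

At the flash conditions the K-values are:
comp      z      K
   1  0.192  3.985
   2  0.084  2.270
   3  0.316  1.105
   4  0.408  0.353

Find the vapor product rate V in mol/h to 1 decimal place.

Newton iteration, V/F⁰ = 0.53:
  V/F = 0.530: g = -0.0846, g' = -0.704 → V/F = 0.410
  V/F = 0.410: g = 0.0005, g' = -0.724 → V/F = 0.411
Converged at V/F = 0.411.
Then V = V/F·F = 0.4105·237 = 97.3 mol/h and L = F − V = 139.7 mol/h.

V = 97.3 mol/h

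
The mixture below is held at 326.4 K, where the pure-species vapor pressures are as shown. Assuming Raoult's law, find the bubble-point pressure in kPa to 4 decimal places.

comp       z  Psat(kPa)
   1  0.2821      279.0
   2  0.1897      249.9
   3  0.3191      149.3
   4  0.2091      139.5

Pbub = 202.9230 kPa

At the bubble point ψ → 0, so ΣzᵢKᵢ = 1 with Kᵢ = Pᵢˢᵃᵗ/P ⇒ P = ΣzᵢPᵢˢᵃᵗ.
P = 0.2821·279.0 + 0.1897·249.9 + 0.3191·149.3 + 0.2091·139.5 = 202.9230 kPa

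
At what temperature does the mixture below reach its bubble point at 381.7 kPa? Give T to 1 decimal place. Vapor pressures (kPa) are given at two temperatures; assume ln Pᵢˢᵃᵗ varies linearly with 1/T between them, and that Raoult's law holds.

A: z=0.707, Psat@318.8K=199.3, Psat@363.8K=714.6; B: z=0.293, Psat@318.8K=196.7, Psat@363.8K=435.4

Bubble-point temperature: ΣzᵢPᵢˢᵃᵗ(T) = P. Interpolate ln Pᵢˢᵃᵗ = aᵢ + bᵢ/T.
  T = 318.8 K: ΣzᵢPᵢˢᵃᵗ = 198.54 kPa
  T = 363.8 K: ΣzᵢPᵢˢᵃᵗ = 632.79 kPa
  T = 341.3 K: ΣzᵢPᵢˢᵃᵗ = 366.30 kPa
  T = 352.6 K: ΣzᵢPᵢˢᵃᵗ = 485.73 kPa
  T = 347.0 K: ΣzᵢPᵢˢᵃᵗ = 423.18 kPa
  T = 344.1 K: ΣzᵢPᵢˢᵃᵗ = 393.42 kPa
Interpolating between 341.3 K and 344.1 K gives T ≈ 342.9 K.

T = 342.9 K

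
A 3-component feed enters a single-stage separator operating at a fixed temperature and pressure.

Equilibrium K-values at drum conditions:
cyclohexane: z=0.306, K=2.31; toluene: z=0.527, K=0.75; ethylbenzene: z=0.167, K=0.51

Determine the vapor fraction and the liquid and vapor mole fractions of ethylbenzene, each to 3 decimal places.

Rachford–Rice: g(ψ) = Σ zᵢ(Kᵢ−1)/(1+ψ(Kᵢ−1)) = 0.
g(0) = ΣzᵢKᵢ − 1 = 0.187 and g(1) = 1 − Σzᵢ/Kᵢ = -0.163, so a root lies in (0, 1).
Iterate (Newton) starting at ψ = 0.5:
  ψ = 0.500: g = -0.0167, g' = -0.305 → ψ = 0.445
  ψ = 0.445: g = 0.0003, g' = -0.317 → ψ = 0.446
Converged at ψ = 0.446.
Compositions from xᵢ = zᵢ/(1+ψ(Kᵢ−1)), yᵢ = Kᵢxᵢ:
  cyclohexane: x = 0.193, y = 0.446
  toluene: x = 0.593, y = 0.445
  ethylbenzene: x = 0.214, y = 0.109

ψ = 0.446, x_ethylbenzene = 0.214, y_ethylbenzene = 0.109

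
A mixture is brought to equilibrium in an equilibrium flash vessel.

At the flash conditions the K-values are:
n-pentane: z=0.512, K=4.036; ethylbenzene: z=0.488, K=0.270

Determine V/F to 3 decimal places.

V/F = 0.541

Material balance + equilibrium reduce to Σ zᵢ(Kᵢ−1)/(1+V/F(Kᵢ−1)) = 0.
Feasibility: ΣzᵢKᵢ = 2.198, Σzᵢ/Kᵢ = 1.934 — both > 1, two phases present.
Newton iteration, V/F⁰ = 0.44:
  V/F = 0.440: g = 0.1407, g' = -1.429 → V/F = 0.538
  V/F = 0.538: g = 0.0031, g' = -1.386 → V/F = 0.541
Converged at V/F = 0.541.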